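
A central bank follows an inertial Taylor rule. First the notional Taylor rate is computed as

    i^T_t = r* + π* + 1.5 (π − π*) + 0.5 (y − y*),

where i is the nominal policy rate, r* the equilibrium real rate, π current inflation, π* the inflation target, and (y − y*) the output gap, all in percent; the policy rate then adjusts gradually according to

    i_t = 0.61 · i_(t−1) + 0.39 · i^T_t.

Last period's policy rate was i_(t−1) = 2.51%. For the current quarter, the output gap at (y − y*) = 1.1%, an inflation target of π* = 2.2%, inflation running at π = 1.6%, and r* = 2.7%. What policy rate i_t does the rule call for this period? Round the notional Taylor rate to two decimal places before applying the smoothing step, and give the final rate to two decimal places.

3.31%

i^T_t = 2.7 + 2.2 + 1.5 × (1.6 − 2.2) + 0.5 × 1.1
   = 2.7 + 2.2 − 0.9 + 0.55 = 4.55
i_t = 0.61 × 2.51 + 0.39 × 4.55 = 1.5311 + 1.7745 = 3.31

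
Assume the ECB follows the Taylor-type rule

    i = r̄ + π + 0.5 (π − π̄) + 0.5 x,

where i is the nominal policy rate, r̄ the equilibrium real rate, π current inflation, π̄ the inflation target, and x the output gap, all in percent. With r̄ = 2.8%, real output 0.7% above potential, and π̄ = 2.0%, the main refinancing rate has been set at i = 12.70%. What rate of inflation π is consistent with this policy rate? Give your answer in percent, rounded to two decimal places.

Output 0.7% above potential → x = 0.7.
Collecting π: i = r̄ + (1 + 0.5) π − 0.5 π̄ + 0.5 x
1.5 π = 12.70 − 2.8 + 0.5 × 2.0 − 0.5 × 0.7 = 10.55
π = 10.55 / 1.5 = 7.03

7.03%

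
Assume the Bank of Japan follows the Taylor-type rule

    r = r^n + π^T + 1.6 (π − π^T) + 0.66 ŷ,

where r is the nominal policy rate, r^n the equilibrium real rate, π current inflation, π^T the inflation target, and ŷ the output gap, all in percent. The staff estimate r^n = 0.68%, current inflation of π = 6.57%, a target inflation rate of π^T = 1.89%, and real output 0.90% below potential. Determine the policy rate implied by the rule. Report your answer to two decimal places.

9.46%

Output 0.90% below potential → ŷ = -0.90.
r = 0.68 + 1.89 + 1.6 × (6.57 − 1.89) + 0.66 × (-0.90)
   = 0.68 + 1.89 + 7.488 − 0.594 = 9.46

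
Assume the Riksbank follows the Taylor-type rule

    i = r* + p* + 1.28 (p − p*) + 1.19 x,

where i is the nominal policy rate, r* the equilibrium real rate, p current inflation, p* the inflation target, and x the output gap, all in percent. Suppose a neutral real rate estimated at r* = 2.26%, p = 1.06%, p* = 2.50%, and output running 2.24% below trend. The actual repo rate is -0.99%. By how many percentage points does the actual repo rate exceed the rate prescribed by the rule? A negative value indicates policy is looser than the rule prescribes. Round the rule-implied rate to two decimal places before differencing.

Output 2.24% below potential → x = -2.24.
i = 2.26 + 2.50 + 1.28 × (1.06 − 2.50) + 1.19 × (-2.24)
   = 2.26 + 2.5 − 1.8432 − 2.6656 = 0.25
Deviation = -0.99 − 0.25 = -1.24 pp.

-1.24 pp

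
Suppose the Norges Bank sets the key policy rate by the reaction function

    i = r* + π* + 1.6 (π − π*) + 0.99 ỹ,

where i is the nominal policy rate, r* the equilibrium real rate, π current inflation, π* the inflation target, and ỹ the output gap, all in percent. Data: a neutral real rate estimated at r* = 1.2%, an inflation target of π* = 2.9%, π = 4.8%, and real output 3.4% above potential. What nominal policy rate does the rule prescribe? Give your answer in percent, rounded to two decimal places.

10.51%

Output 3.4% above potential → ỹ = 3.4.
i = 1.2 + 2.9 + 1.6 × (4.8 − 2.9) + 0.99 × 3.4
   = 1.2 + 2.9 + 3.04 + 3.366 = 10.51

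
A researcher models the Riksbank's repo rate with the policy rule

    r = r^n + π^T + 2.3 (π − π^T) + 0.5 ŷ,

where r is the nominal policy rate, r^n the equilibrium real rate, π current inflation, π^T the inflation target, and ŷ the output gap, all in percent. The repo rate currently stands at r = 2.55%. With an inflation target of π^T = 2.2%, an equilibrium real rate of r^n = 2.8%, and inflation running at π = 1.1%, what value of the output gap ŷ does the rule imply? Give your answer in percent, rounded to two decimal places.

0.16%

0.5 ŷ = 2.55 − 2.8 − 2.2 − 2.3 × (1.1 − 2.2) = 0.08
ŷ = 0.08 / 0.5 = 0.16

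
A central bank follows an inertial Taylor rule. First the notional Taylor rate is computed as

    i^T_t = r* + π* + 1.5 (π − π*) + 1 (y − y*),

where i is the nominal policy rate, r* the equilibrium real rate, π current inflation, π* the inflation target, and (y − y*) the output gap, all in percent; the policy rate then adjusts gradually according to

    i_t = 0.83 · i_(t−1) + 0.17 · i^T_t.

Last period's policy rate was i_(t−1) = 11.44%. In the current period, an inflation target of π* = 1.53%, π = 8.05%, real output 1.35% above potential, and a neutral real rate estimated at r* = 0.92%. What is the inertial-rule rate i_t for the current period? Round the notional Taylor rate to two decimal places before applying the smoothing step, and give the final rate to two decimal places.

Output 1.35% above potential → (y − y*) = 1.35.
i^T_t = 0.92 + 1.53 + 1.5 × (8.05 − 1.53) + 1 × 1.35
   = 0.92 + 1.53 + 9.78 + 1.35 = 13.58
i_t = 0.83 × 11.44 + 0.17 × 13.58 = 9.4952 + 2.3086 = 11.80

11.80%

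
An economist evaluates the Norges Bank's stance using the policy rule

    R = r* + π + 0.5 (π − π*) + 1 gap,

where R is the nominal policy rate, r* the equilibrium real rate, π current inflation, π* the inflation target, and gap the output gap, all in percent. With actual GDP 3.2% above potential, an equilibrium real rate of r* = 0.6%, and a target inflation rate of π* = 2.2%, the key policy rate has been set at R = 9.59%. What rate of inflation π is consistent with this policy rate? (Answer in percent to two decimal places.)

Output 3.2% above potential → gap = 3.2.
Collecting π: R = r* + (1 + 0.5) π − 0.5 π* + 1 gap
1.5 π = 9.59 − 0.6 + 0.5 × 2.2 − 1 × 3.2 = 6.89
π = 6.89 / 1.5 = 4.59

4.59%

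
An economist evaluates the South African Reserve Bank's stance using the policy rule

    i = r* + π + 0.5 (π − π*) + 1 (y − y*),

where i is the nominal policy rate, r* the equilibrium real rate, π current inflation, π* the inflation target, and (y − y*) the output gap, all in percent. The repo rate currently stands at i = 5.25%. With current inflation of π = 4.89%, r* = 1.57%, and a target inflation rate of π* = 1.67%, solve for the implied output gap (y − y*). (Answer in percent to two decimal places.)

-2.82%

1 (y − y*) = 5.25 − 1.57 − 4.89 − 0.5 × (4.89 − 1.67) = -2.82
(y − y*) = -2.82 / 1 = -2.82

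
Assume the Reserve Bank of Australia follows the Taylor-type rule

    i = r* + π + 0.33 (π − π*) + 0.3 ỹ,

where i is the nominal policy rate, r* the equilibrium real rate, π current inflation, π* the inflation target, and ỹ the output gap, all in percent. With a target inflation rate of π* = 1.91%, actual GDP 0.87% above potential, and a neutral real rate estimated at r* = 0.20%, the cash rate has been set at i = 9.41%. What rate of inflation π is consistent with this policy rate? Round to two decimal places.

Output 0.87% above potential → ỹ = 0.87.
Collecting π: i = r* + (1 + 0.33) π − 0.33 π* + 0.3 ỹ
1.33 π = 9.41 − 0.20 + 0.33 × 1.91 − 0.3 × 0.87 = 9.5793
π = 9.5793 / 1.33 = 7.20

7.20%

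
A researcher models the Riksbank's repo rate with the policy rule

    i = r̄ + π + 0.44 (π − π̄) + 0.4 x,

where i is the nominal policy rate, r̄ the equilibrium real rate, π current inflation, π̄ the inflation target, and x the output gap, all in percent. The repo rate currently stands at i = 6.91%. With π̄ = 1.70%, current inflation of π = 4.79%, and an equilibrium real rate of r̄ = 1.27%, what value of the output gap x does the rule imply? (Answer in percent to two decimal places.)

-1.27%

0.4 x = 6.91 − 1.27 − 4.79 − 0.44 × (4.79 − 1.70) = -0.5096
x = -0.5096 / 0.4 = -1.27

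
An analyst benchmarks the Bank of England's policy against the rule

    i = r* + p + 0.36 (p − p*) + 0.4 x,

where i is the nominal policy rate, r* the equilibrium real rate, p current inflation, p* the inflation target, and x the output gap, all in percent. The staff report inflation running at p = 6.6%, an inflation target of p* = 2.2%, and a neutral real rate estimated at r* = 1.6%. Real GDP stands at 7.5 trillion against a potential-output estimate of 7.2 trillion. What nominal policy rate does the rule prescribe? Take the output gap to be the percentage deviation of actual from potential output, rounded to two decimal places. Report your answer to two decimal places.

11.45%

Output gap = 100 × (7.5 − 7.2) / 7.2 = 4.17%.
i = 1.60 + 6.60 + 0.36 × (6.60 − 2.20) + 0.4 × 4.17
   = 1.60 + 6.6 + 1.584 + 1.668 = 11.45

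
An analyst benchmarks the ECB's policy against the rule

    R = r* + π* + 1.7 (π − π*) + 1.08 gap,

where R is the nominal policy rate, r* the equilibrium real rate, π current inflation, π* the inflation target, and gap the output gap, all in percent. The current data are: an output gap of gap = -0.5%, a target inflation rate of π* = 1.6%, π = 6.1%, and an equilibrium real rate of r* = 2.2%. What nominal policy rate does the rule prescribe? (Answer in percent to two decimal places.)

R = 2.2 + 1.6 + 1.7 × (6.1 − 1.6) + 1.08 × (-0.5)
   = 2.2 + 1.6 + 7.65 − 0.54 = 10.91

10.91%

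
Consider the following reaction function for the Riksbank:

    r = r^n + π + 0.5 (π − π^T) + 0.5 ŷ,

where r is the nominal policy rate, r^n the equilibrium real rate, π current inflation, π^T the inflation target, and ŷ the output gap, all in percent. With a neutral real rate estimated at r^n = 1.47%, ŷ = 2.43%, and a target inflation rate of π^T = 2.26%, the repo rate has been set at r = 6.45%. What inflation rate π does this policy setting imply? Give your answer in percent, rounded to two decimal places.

Collecting π: r = r^n + (1 + 0.5) π − 0.5 π^T + 0.5 ŷ
1.5 π = 6.45 − 1.47 + 0.5 × 2.26 − 0.5 × 2.43 = 4.895
π = 4.895 / 1.5 = 3.26

3.26%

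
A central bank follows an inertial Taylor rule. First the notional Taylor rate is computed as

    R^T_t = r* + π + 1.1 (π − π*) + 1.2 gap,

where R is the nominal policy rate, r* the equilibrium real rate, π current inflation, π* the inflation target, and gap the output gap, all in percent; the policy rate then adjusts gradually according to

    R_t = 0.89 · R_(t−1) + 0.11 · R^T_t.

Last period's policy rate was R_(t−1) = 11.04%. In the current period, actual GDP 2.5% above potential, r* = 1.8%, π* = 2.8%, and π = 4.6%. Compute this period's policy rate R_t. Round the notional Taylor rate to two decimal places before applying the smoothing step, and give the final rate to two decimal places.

11.08%

Output 2.5% above potential → gap = 2.5.
R^T_t = 1.8 + 4.6 + 1.1 × (4.6 − 2.8) + 1.2 × 2.5
   = 1.8 + 4.6 + 1.98 + 3 = 11.38
R_t = 0.89 × 11.04 + 0.11 × 11.38 = 9.8256 + 1.2518 = 11.08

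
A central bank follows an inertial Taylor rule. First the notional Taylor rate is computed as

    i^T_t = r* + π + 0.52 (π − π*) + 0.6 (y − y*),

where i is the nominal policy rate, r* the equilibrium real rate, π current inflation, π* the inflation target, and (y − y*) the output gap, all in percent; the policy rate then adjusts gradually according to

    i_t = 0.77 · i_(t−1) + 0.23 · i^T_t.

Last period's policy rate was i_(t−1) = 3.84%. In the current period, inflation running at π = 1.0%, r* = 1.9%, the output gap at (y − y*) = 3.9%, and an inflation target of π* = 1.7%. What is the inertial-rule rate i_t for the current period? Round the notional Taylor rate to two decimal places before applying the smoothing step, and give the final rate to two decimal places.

i^T_t = 1.9 + 1.0 + 0.52 × (1.0 − 1.7) + 0.6 × 3.9
   = 1.9 + 1 − 0.364 + 2.34 = 4.88
i_t = 0.77 × 3.84 + 0.23 × 4.88 = 2.9568 + 1.1224 = 4.08

4.08%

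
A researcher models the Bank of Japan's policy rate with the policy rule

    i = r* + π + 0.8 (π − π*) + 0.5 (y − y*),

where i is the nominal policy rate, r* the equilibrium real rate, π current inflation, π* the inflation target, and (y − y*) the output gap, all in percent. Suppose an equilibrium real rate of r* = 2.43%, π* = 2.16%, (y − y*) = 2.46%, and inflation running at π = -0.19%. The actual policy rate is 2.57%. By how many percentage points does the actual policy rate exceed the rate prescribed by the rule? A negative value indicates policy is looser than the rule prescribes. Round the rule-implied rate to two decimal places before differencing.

i = 2.43 + (-0.19) + 0.8 × (-0.19 − 2.16) + 0.5 × 2.46
   = 2.43 − 0.19 − 1.88 + 1.23 = 1.59
Deviation = 2.57 − 1.59 = 0.98 pp.

0.98 pp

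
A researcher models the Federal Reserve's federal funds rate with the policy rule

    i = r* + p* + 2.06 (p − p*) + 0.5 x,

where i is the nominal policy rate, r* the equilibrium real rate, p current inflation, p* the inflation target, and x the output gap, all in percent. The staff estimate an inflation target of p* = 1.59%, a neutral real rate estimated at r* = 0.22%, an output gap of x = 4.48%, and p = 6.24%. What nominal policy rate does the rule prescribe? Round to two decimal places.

i = 0.22 + 1.59 + 2.06 × (6.24 − 1.59) + 0.5 × 4.48
   = 0.22 + 1.59 + 9.579 + 2.24 = 13.63

13.63%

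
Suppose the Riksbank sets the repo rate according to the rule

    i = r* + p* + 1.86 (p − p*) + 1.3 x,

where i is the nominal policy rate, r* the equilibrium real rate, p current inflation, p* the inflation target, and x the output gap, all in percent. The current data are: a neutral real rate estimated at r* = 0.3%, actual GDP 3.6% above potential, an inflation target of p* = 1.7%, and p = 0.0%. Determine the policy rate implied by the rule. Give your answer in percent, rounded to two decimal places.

3.52%

Output 3.6% above potential → x = 3.6.
i = 0.3 + 1.7 + 1.86 × (0.0 − 1.7) + 1.3 × 3.6
   = 0.3 + 1.7 − 3.162 + 4.68 = 3.52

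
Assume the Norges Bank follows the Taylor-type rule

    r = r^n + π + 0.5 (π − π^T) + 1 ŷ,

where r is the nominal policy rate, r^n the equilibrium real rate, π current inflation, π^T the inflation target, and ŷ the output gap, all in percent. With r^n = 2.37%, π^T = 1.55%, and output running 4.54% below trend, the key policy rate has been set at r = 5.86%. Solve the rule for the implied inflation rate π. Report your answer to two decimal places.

5.87%

Output 4.54% below potential → ŷ = -4.54.
Collecting π: r = r^n + (1 + 0.5) π − 0.5 π^T + 1 ŷ
1.5 π = 5.86 − 2.37 + 0.5 × 1.55 − 1 × (-4.54) = 8.805
π = 8.805 / 1.5 = 5.87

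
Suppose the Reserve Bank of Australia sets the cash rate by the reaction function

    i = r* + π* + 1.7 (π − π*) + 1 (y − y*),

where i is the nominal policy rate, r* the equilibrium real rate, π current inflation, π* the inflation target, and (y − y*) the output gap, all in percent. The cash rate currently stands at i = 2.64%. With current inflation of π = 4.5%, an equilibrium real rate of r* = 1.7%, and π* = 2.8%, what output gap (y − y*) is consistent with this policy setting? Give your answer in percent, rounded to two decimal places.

-4.75%

1 (y − y*) = 2.64 − 1.7 − 2.8 − 1.7 × (4.5 − 2.8) = -4.75
(y − y*) = -4.75 / 1 = -4.75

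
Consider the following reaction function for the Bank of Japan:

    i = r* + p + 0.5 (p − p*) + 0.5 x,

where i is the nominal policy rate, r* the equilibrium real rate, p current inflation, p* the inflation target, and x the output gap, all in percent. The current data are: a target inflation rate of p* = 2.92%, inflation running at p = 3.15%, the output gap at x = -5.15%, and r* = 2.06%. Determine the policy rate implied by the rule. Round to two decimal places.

2.75%

i = 2.06 + 3.15 + 0.5 × (3.15 − 2.92) + 0.5 × (-5.15)
   = 2.06 + 3.15 + 0.115 − 2.575 = 2.75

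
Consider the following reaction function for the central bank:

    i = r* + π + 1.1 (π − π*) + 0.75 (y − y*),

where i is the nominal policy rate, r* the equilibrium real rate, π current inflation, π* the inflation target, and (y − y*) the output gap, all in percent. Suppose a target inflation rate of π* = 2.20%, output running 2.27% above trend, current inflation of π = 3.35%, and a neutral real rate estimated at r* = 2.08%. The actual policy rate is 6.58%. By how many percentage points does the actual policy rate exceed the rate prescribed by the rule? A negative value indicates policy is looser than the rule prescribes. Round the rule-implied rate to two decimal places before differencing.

Output 2.27% above potential → (y − y*) = 2.27.
i = 2.08 + 3.35 + 1.1 × (3.35 − 2.20) + 0.75 × 2.27
   = 2.08 + 3.35 + 1.265 + 1.7025 = 8.40
Deviation = 6.58 − 8.40 = -1.82 pp.

-1.82 pp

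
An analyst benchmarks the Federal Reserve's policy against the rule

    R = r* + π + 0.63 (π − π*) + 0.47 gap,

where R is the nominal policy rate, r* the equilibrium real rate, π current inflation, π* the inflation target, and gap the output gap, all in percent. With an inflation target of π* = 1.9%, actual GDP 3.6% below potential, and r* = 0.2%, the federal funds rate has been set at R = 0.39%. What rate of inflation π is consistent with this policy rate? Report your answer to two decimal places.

Output 3.6% below potential → gap = -3.6.
Collecting π: R = r* + (1 + 0.63) π − 0.63 π* + 0.47 gap
1.63 π = 0.39 − 0.2 + 0.63 × 1.9 − 0.47 × (-3.6) = 3.079
π = 3.079 / 1.63 = 1.89

1.89%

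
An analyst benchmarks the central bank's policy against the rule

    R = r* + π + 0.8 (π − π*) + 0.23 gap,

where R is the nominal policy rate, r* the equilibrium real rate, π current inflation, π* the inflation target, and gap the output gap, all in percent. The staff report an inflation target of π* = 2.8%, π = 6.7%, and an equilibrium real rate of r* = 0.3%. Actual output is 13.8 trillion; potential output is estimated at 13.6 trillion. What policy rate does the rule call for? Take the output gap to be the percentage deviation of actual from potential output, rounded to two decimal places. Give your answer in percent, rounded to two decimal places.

Output gap = 100 × (13.8 − 13.6) / 13.6 = 1.47%.
R = 0.30 + 6.70 + 0.8 × (6.70 − 2.80) + 0.23 × 1.47
   = 0.30 + 6.7 + 3.12 + 0.3381 = 10.46

10.46%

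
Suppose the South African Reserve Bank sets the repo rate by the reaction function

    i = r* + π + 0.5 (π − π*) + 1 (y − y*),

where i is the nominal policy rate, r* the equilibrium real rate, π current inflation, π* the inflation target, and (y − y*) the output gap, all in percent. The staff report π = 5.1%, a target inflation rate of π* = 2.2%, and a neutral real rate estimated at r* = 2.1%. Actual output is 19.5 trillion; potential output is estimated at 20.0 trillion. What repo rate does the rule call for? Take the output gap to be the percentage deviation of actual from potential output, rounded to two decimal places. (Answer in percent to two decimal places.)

Output gap = 100 × (19.5 − 20.0) / 20.0 = -2.50%.
i = 2.10 + 5.10 + 0.5 × (5.10 − 2.20) + 1 × (-2.50)
   = 2.10 + 5.1 + 1.45 − 2.5 = 6.15

6.15%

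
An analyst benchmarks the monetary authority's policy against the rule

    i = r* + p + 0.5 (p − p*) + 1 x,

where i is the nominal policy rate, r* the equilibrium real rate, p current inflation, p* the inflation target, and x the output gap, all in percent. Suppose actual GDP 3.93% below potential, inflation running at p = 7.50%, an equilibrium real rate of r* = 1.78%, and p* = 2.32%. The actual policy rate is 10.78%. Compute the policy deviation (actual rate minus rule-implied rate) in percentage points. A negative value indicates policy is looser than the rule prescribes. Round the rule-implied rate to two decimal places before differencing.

2.84 pp

Output 3.93% below potential → x = -3.93.
i = 1.78 + 7.50 + 0.5 × (7.50 − 2.32) + 1 × (-3.93)
   = 1.78 + 7.5 + 2.59 − 3.93 = 7.94
Deviation = 10.78 − 7.94 = 2.84 pp.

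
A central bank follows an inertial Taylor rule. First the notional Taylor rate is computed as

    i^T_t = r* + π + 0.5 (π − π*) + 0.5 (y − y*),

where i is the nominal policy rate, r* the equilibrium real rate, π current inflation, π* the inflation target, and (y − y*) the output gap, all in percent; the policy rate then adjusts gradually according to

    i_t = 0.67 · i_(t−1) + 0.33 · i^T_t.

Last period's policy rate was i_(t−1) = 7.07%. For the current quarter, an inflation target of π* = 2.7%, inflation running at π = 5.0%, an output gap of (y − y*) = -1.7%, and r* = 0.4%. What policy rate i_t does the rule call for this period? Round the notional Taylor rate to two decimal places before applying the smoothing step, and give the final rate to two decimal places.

6.62%

i^T_t = 0.4 + 5.0 + 0.5 × (5.0 − 2.7) + 0.5 × (-1.7)
   = 0.4 + 5 + 1.15 − 0.85 = 5.70
i_t = 0.67 × 7.07 + 0.33 × 5.70 = 4.7369 + 1.881 = 6.62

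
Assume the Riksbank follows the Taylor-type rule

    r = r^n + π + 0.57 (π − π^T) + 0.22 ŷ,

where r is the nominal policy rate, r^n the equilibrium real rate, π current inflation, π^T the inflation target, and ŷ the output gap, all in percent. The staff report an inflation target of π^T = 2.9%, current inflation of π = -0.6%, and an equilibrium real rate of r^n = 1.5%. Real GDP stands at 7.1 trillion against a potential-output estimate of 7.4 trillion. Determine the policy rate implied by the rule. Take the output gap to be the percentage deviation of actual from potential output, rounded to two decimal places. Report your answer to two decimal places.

Output gap = 100 × (7.1 − 7.4) / 7.4 = -4.05%.
r = 1.50 + (-0.60) + 0.57 × (-0.60 − 2.90) + 0.22 × (-4.05)
   = 1.50 − 0.6 − 1.995 − 0.891 = -1.99

-1.99%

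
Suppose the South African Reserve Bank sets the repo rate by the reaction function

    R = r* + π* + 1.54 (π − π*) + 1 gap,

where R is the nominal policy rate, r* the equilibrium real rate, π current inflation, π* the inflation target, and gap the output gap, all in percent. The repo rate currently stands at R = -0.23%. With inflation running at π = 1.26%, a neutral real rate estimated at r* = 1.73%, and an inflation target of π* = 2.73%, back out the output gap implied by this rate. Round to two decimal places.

-2.43%

1 gap = -0.23 − 1.73 − 2.73 − 1.54 × (1.26 − 2.73) = -2.4262
gap = -2.4262 / 1 = -2.43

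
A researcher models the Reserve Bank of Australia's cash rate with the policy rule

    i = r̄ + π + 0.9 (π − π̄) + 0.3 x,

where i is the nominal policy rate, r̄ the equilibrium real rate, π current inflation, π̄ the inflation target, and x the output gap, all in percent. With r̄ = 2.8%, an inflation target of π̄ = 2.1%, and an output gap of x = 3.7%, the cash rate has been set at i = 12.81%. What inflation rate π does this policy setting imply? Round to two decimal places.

Collecting π: i = r̄ + (1 + 0.9) π − 0.9 π̄ + 0.3 x
1.9 π = 12.81 − 2.8 + 0.9 × 2.1 − 0.3 × 3.7 = 10.79
π = 10.79 / 1.9 = 5.68

5.68%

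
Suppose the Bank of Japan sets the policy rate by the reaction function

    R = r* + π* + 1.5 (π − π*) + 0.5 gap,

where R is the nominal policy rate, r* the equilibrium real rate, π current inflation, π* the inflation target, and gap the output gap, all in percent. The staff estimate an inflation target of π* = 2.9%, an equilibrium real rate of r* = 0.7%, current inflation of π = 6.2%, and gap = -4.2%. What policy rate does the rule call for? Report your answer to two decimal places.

6.45%

R = 0.7 + 2.9 + 1.5 × (6.2 − 2.9) + 0.5 × (-4.2)
   = 0.7 + 2.9 + 4.95 − 2.1 = 6.45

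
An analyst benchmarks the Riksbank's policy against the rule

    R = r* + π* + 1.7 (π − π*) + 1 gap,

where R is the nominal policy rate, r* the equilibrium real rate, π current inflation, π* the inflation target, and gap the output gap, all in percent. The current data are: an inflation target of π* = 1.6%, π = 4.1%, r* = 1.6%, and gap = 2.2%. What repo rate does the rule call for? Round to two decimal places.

R = 1.6 + 1.6 + 1.7 × (4.1 − 1.6) + 1 × 2.2
   = 1.6 + 1.6 + 4.25 + 2.2 = 9.65

9.65%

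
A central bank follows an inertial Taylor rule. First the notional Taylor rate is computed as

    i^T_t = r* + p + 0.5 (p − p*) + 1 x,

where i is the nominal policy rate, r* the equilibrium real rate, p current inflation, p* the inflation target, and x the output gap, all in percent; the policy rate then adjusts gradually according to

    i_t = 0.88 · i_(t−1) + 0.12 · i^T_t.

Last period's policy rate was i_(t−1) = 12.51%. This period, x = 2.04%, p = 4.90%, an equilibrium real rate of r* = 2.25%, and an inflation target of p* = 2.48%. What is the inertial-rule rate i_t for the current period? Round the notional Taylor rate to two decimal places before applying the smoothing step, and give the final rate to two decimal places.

12.26%

i^T_t = 2.25 + 4.90 + 0.5 × (4.90 − 2.48) + 1 × 2.04
   = 2.25 + 4.9 + 1.21 + 2.04 = 10.40
i_t = 0.88 × 12.51 + 0.12 × 10.40 = 11.0088 + 1.248 = 12.26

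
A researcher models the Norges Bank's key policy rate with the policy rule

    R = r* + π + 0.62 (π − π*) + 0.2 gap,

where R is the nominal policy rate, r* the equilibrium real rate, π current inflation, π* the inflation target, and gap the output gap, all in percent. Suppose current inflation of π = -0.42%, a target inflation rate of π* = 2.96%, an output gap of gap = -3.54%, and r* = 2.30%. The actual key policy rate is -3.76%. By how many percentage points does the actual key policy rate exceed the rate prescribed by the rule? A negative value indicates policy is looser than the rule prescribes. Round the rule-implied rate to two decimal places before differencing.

-2.84 pp

R = 2.30 + (-0.42) + 0.62 × (-0.42 − 2.96) + 0.2 × (-3.54)
   = 2.30 − 0.42 − 2.0956 − 0.708 = -0.92
Deviation = -3.76 − (-0.92) = -2.84 pp.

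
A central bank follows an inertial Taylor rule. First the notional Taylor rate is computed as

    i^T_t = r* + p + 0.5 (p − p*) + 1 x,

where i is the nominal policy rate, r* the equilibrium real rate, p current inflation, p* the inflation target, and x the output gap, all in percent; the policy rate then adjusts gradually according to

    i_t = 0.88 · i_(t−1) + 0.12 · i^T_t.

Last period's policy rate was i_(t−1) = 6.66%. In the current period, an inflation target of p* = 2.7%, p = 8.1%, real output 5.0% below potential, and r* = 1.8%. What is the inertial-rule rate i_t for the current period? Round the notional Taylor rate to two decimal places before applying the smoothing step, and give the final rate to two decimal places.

Output 5.0% below potential → x = -5.0.
i^T_t = 1.8 + 8.1 + 0.5 × (8.1 − 2.7) + 1 × (-5.0)
   = 1.8 + 8.1 + 2.7 − 5 = 7.60
i_t = 0.88 × 6.66 + 0.12 × 7.60 = 5.8608 + 0.912 = 6.77

6.77%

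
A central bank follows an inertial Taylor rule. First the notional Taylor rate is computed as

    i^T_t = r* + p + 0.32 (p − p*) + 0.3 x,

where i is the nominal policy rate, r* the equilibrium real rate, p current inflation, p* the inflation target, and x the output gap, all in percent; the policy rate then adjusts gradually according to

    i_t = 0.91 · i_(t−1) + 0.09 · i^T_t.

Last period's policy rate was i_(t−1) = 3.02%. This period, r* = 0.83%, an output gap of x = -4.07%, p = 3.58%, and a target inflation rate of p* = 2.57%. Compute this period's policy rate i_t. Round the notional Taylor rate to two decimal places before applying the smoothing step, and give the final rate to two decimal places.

3.06%

i^T_t = 0.83 + 3.58 + 0.32 × (3.58 − 2.57) + 0.3 × (-4.07)
   = 0.83 + 3.58 + 0.3232 − 1.221 = 3.51
i_t = 0.91 × 3.02 + 0.09 × 3.51 = 2.7482 + 0.3159 = 3.06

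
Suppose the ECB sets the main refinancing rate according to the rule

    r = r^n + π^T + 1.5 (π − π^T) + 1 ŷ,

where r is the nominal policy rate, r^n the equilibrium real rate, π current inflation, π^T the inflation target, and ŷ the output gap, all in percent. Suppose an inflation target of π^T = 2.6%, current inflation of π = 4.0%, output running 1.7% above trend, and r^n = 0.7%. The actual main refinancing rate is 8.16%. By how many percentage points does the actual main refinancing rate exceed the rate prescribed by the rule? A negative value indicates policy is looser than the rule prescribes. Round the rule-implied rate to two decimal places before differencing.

Output 1.7% above potential → ŷ = 1.7.
r = 0.7 + 2.6 + 1.5 × (4.0 − 2.6) + 1 × 1.7
   = 0.7 + 2.6 + 2.1 + 1.7 = 7.10
Deviation = 8.16 − 7.10 = 1.06 pp.

1.06 pp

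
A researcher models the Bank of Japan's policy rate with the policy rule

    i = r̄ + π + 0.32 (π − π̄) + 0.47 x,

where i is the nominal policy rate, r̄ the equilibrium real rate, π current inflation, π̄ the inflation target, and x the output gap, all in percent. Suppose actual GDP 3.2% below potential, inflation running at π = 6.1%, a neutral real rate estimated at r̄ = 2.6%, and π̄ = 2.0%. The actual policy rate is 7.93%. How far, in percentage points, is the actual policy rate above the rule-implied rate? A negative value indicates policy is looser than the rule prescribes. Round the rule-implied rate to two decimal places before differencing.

Output 3.2% below potential → x = -3.2.
i = 2.6 + 6.1 + 0.32 × (6.1 − 2.0) + 0.47 × (-3.2)
   = 2.6 + 6.1 + 1.312 − 1.504 = 8.51
Deviation = 7.93 − 8.51 = -0.58 pp.

-0.58 pp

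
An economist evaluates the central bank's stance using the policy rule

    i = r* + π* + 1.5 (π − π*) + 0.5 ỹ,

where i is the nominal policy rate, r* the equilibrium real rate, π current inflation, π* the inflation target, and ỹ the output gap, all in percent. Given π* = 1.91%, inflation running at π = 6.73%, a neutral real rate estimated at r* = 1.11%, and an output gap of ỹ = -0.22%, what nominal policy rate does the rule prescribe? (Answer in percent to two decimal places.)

i = 1.11 + 1.91 + 1.5 × (6.73 − 1.91) + 0.5 × (-0.22)
   = 1.11 + 1.91 + 7.23 − 0.11 = 10.14

10.14%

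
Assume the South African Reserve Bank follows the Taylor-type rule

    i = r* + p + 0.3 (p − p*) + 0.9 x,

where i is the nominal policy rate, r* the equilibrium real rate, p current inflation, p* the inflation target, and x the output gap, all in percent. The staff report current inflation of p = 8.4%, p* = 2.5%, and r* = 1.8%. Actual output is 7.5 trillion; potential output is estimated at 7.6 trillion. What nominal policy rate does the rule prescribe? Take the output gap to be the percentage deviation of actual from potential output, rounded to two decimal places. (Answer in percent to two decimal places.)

Output gap = 100 × (7.5 − 7.6) / 7.6 = -1.32%.
i = 1.80 + 8.40 + 0.3 × (8.40 − 2.50) + 0.9 × (-1.32)
   = 1.80 + 8.4 + 1.77 − 1.188 = 10.78

10.78%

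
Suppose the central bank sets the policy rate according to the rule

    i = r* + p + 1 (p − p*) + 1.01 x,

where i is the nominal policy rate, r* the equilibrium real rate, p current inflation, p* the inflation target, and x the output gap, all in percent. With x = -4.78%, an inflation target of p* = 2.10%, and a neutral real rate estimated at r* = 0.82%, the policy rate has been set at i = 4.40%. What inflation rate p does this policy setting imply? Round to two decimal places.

Collecting p: i = r* + (1 + 1) p − 1 p* + 1.01 x
2 p = 4.40 − 0.82 + 1 × 2.10 − 1.01 × (-4.78) = 10.5078
p = 10.5078 / 2 = 5.25

5.25%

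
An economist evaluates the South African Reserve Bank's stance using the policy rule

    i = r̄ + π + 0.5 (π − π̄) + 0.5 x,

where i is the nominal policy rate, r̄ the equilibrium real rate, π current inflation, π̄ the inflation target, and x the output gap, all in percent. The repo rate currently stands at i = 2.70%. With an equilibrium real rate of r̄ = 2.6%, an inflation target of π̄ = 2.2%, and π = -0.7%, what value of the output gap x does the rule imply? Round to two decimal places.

4.50%

0.5 x = 2.70 − 2.6 − (-0.7) − 0.5 × ((-0.7) − 2.2) = 2.25
x = 2.25 / 0.5 = 4.50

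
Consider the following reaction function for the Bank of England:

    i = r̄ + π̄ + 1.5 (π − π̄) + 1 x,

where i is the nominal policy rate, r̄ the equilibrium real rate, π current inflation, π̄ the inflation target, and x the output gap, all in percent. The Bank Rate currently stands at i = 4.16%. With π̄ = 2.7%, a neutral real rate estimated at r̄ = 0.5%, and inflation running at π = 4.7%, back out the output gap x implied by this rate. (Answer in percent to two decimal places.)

1 x = 4.16 − 0.5 − 2.7 − 1.5 × (4.7 − 2.7) = -2.04
x = -2.04 / 1 = -2.04

-2.04%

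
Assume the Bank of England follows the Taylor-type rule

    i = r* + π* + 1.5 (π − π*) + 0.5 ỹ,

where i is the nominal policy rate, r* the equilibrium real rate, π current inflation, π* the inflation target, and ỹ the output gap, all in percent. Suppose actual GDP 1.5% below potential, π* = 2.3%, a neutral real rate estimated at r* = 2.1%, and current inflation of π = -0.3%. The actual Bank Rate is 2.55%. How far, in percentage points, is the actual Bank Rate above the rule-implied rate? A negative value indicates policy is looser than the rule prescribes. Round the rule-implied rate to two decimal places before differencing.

2.80 pp

Output 1.5% below potential → ỹ = -1.5.
i = 2.1 + 2.3 + 1.5 × (-0.3 − 2.3) + 0.5 × (-1.5)
   = 2.1 + 2.3 − 3.9 − 0.75 = -0.25
Deviation = 2.55 − (-0.25) = 2.80 pp.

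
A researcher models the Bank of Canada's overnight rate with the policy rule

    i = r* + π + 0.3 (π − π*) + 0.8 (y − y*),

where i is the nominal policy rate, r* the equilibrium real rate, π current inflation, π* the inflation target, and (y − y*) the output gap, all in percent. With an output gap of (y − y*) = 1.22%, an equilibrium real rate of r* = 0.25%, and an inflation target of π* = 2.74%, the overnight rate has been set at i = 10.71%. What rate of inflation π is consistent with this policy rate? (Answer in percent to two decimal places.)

7.93%

Collecting π: i = r* + (1 + 0.3) π − 0.3 π* + 0.8 (y − y*)
1.3 π = 10.71 − 0.25 + 0.3 × 2.74 − 0.8 × 1.22 = 10.306
π = 10.306 / 1.3 = 7.93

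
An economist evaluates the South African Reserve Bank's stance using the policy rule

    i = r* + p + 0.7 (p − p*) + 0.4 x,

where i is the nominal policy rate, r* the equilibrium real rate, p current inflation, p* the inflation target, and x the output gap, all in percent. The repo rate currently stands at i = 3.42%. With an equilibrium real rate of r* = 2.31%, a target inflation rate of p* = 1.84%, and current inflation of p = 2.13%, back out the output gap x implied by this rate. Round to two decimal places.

-3.06%

0.4 x = 3.42 − 2.31 − 2.13 − 0.7 × (2.13 − 1.84) = -1.223
x = -1.223 / 0.4 = -3.06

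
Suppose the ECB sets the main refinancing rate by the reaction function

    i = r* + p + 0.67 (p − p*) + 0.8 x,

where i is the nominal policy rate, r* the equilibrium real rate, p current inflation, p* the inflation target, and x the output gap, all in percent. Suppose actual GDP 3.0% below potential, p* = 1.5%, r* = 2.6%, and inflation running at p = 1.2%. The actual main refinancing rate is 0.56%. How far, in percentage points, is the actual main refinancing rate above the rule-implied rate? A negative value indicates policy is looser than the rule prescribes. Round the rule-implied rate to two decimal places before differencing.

-0.64 pp

Output 3.0% below potential → x = -3.0.
i = 2.6 + 1.2 + 0.67 × (1.2 − 1.5) + 0.8 × (-3.0)
   = 2.6 + 1.2 − 0.201 − 2.4 = 1.20
Deviation = 0.56 − 1.20 = -0.64 pp.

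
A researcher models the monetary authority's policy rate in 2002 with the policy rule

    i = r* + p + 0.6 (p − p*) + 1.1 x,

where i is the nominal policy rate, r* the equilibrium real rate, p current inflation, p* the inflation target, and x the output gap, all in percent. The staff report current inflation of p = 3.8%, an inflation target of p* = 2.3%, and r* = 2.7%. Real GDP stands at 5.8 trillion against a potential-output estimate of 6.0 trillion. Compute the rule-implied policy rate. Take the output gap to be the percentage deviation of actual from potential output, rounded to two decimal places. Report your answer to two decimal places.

3.74%

Output gap = 100 × (5.8 − 6.0) / 6.0 = -3.33%.
i = 2.70 + 3.80 + 0.6 × (3.80 − 2.30) + 1.1 × (-3.33)
   = 2.70 + 3.8 + 0.9 − 3.663 = 3.74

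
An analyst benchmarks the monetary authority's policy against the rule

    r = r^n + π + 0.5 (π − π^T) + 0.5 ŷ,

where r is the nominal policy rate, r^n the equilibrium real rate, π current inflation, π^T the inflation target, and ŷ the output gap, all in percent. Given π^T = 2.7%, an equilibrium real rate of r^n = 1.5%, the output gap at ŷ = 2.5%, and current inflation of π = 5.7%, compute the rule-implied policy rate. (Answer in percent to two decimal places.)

9.95%

r = 1.5 + 5.7 + 0.5 × (5.7 − 2.7) + 0.5 × 2.5
   = 1.5 + 5.7 + 1.5 + 1.25 = 9.95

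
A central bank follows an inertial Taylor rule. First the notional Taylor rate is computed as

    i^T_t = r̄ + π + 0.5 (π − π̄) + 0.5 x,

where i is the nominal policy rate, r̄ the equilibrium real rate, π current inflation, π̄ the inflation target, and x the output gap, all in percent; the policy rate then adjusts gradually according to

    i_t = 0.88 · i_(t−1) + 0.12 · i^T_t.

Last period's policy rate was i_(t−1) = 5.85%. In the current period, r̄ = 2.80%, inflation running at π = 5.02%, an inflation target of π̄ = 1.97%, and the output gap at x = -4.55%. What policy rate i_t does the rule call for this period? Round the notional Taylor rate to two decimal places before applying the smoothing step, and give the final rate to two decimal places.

6.00%

i^T_t = 2.80 + 5.02 + 0.5 × (5.02 − 1.97) + 0.5 × (-4.55)
   = 2.80 + 5.02 + 1.525 − 2.275 = 7.07
i_t = 0.88 × 5.85 + 0.12 × 7.07 = 5.148 + 0.8484 = 6.00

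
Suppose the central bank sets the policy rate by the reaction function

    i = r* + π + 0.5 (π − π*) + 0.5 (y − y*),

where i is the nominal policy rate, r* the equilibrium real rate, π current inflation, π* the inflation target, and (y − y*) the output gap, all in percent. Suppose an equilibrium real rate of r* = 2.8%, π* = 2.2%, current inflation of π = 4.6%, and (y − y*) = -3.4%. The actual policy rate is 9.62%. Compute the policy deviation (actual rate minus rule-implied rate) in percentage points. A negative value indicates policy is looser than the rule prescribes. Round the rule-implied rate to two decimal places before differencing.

i = 2.8 + 4.6 + 0.5 × (4.6 − 2.2) + 0.5 × (-3.4)
   = 2.8 + 4.6 + 1.2 − 1.7 = 6.90
Deviation = 9.62 − 6.90 = 2.72 pp.

2.72 pp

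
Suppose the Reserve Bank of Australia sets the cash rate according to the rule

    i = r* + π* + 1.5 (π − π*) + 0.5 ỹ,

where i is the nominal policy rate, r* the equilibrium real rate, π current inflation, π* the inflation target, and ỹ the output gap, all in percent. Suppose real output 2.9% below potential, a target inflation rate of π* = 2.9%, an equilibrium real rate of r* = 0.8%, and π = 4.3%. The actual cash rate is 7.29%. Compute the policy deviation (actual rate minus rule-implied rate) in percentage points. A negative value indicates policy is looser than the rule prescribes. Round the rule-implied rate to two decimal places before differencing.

Output 2.9% below potential → ỹ = -2.9.
i = 0.8 + 2.9 + 1.5 × (4.3 − 2.9) + 0.5 × (-2.9)
   = 0.8 + 2.9 + 2.1 − 1.45 = 4.35
Deviation = 7.29 − 4.35 = 2.94 pp.

2.94 pp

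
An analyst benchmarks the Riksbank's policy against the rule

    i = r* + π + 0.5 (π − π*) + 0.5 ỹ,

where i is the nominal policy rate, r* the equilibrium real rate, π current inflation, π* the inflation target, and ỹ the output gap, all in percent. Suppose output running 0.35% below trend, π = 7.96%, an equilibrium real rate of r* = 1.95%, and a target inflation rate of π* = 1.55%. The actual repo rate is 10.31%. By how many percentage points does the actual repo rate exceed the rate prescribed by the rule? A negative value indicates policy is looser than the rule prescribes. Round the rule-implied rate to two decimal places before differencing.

-2.63 pp

Output 0.35% below potential → ỹ = -0.35.
i = 1.95 + 7.96 + 0.5 × (7.96 − 1.55) + 0.5 × (-0.35)
   = 1.95 + 7.96 + 3.205 − 0.175 = 12.94
Deviation = 10.31 − 12.94 = -2.63 pp.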